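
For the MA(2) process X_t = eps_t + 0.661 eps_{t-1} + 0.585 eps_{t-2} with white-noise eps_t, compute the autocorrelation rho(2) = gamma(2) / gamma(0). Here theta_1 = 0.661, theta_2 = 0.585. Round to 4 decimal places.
\rho(2) = 0.3288

For an MA(q) process with theta_0 = 1, the autocovariance is
  gamma(k) = sigma^2 * sum_{i=0..q-k} theta_i * theta_{i+k},
and rho(k) = gamma(k) / gamma(0). Sigma^2 cancels.
  numerator   = (1)*(0.585) = 0.585.
  denominator = (1)^2 + (0.661)^2 + (0.585)^2 = 1.779146.
  rho(2) = 0.585 / 1.779146 = 0.3288.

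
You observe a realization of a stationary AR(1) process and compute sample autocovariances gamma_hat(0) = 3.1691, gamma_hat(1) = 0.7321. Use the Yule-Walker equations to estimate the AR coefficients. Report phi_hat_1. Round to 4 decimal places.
\hat\phi_{1} = 0.2310

The Yule-Walker equations for an AR(p) process read, in matrix form,
  Gamma_p phi = r_p,   with   (Gamma_p)_{ij} = gamma(|i - j|),
                       (r_p)_i = gamma(i),   i,j = 1..p.
Substitute the sample gammas (Toeplitz matrix and right-hand side of size 1):
  Gamma_p = [[3.1691]]
  r_p     = [0.7321]
With p = 1 this is the single equation gamma(0) phi_1 = gamma(1):
  phi_hat_1 = gamma(1) / gamma(0) = 0.7321 / 3.1691 = 0.2310.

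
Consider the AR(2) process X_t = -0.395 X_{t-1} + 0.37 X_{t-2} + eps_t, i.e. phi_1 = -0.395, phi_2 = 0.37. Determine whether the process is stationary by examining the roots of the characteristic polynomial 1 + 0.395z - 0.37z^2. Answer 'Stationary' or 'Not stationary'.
\text{Stationary}

The AR(p) characteristic polynomial is P(z) = 1 + 0.395z - 0.37z^2.
Stationarity requires all roots to lie outside the unit circle, i.e. |z| > 1 for every root.
Set 1 + (0.395) z + (-0.37) z^2 = 0, i.e. a z^2 + b z + c = 0 with a = -0.37, b = 0.395, c = 1.
Discriminant D = b^2 - 4ac = (0.395)^2 - 4*(-0.37)*1 = 0.156025 - (-1.48) = 1.636025.
D >= 0, so the roots are real: z = (-b +/- sqrt(D)) / (2a) = (-0.395 +/- 1.279072) / (-0.74).
  z_1 = (-0.395 + 1.279072) / (-0.74) = -1.1947,   |z_1| = 1.1947.
  z_2 = (-0.395 - 1.279072) / (-0.74) = 2.2623,   |z_2| = 2.2623.
Moduli of all roots: 1.1947, 2.2623.
All moduli strictly greater than 1? Yes.
Verdict: Stationary.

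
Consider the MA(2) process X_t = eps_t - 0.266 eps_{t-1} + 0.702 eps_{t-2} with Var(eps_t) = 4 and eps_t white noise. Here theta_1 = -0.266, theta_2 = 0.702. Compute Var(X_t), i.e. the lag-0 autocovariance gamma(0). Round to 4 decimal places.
\gamma(0) = 6.2542

For an MA(q) process X_t = eps_t + sum_i theta_i eps_{t-i} with
Var(eps_t) = sigma^2, the variance is
  gamma(0) = sigma^2 * (1 + sum_i theta_i^2).
  sum_i theta_i^2 = (-0.266)^2 + (0.702)^2 = 0.070756 + 0.492804 = 0.56356.
  gamma(0) = 4 * (1 + 0.56356) = 4 * 1.56356 = 6.25424, which rounds to 6.2542.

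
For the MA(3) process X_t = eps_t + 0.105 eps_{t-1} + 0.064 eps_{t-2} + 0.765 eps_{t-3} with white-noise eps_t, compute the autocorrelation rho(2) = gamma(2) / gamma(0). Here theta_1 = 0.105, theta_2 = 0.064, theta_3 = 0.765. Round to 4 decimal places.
\rho(2) = 0.0902

For an MA(q) process with theta_0 = 1, the autocovariance is
  gamma(k) = sigma^2 * sum_{i=0..q-k} theta_i * theta_{i+k},
and rho(k) = gamma(k) / gamma(0). Sigma^2 cancels.
  numerator   = (1)*(0.064) + (0.105)*(0.765) = 0.144325.
  denominator = (1)^2 + (0.105)^2 + (0.064)^2 + (0.765)^2 = 1.600346.
  rho(2) = 0.144325 / 1.600346 = 0.0902.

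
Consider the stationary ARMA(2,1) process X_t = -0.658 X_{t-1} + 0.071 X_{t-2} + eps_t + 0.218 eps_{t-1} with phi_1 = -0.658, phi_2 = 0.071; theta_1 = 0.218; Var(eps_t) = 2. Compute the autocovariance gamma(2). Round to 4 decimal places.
\gamma(2) = 1.2915

Multiply the model equation by X_{t-k} and take expectations. With theta_0 = psi_0 = 1 and psi_j the MA(infinity) weights, this gives
  gamma(k) - sum_i phi_i gamma(k-i) = c_k,
  c_k = sigma^2 * sum_{j=k..q} theta_j psi_{j-k}   (c_k = 0 for k > q),
using gamma(-m) = gamma(m).
psi-weights needed (psi_j = theta_j + sum_i phi_i psi_{j-i}):
  psi_1 = theta_1 + phi_1 = 0.218 + (-0.658) = -0.44
Right-hand sides:
  c_0 = sigma^2 (1 + theta_1 psi_1) = 2 * (1 + (0.218)(-0.44)) = 2 * 0.90408 = 1.80816
  c_1 = sigma^2 theta_1 = 2 * (0.218) = 0.436
  c_2 = 0
Equations for k = 0, 1, 2 (AR order 2, c_2 = 0):
  (E0) gamma(0) = phi_1 gamma(1) + phi_2 gamma(2) + c_0
  (E1) gamma(1) = phi_1 gamma(0) + phi_2 gamma(1) + c_1
  (E2) gamma(2) = phi_1 gamma(1) + phi_2 gamma(0)
From (E1): gamma(1) = A gamma(0) + B with
  A = phi_1 / (1 - phi_2) = -0.658 / 0.929 = -0.708288,   B = c_1 / (1 - phi_2) = 0.436 / 0.929 = 0.469322.
Insert (E2) into (E0): gamma(0) (1 - phi_2^2) = phi_1 (1 + phi_2) gamma(1) + c_0.
  phi_1 (1 + phi_2) = (-0.658)(1.071) = -0.704718,   1 - phi_2^2 = 0.994959.
Replace gamma(1) by A gamma(0) + B and collect gamma(0):
  gamma(0) [0.994959 - (-0.704718)(-0.708288)] = (-0.704718)(0.469322) + 1.80816
  gamma(0) * 0.495815 = 1.47742
  gamma(0) = 1.47742 / 0.495815 = 2.97978.
  gamma(1) = A gamma(0) + B = (-0.708288)(2.97978) + (0.469322) = -1.641222.
  gamma(2) = phi_1 gamma(1) + phi_2 gamma(0) = (-0.658)(-1.641222) + (0.071)(2.97978) = 1.291488.
Therefore gamma(2) = 1.2915 (to 4 decimal places).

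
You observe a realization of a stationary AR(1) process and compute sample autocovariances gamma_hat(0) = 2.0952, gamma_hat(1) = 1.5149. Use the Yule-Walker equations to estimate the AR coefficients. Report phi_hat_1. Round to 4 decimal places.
\hat\phi_{1} = 0.7230

The Yule-Walker equations for an AR(p) process read, in matrix form,
  Gamma_p phi = r_p,   with   (Gamma_p)_{ij} = gamma(|i - j|),
                       (r_p)_i = gamma(i),   i,j = 1..p.
Substitute the sample gammas (Toeplitz matrix and right-hand side of size 1):
  Gamma_p = [[2.0952]]
  r_p     = [1.5149]
With p = 1 this is the single equation gamma(0) phi_1 = gamma(1):
  phi_hat_1 = gamma(1) / gamma(0) = 1.5149 / 2.0952 = 0.7230.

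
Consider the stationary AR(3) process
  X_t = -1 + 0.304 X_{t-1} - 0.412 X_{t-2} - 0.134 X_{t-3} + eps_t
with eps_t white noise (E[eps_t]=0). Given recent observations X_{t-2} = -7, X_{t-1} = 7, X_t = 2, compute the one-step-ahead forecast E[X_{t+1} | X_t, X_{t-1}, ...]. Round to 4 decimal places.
E[X_{t+1} \mid \mathcal F_t] = -2.3380

For an AR(p) model X_t = c + sum_i phi_i X_{t-i} + eps_t, the
one-step-ahead conditional mean is
  E[X_{t+1} | X_t, ...] = c + sum_i phi_i X_{t+1-i}.
Substitute known values:
  E[X_{t+1} | ...] = -1 + (0.304) * (2) + (-0.412) * (7) + (-0.134) * (-7)
                   = -2.3380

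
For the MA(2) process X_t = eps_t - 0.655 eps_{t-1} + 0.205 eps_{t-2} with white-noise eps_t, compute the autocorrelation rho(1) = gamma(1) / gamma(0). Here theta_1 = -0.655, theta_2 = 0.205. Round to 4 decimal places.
\rho(1) = -0.5365

For an MA(q) process with theta_0 = 1, the autocovariance is
  gamma(k) = sigma^2 * sum_{i=0..q-k} theta_i * theta_{i+k},
and rho(k) = gamma(k) / gamma(0). Sigma^2 cancels.
  numerator   = (1)*(-0.655) + (-0.655)*(0.205) = -0.789275.
  denominator = (1)^2 + (-0.655)^2 + (0.205)^2 = 1.47105.
  rho(1) = -0.789275 / 1.47105 = -0.5365.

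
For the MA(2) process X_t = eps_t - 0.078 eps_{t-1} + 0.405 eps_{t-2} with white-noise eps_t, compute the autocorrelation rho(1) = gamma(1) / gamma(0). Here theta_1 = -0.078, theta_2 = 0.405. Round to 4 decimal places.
\rho(1) = -0.0937

For an MA(q) process with theta_0 = 1, the autocovariance is
  gamma(k) = sigma^2 * sum_{i=0..q-k} theta_i * theta_{i+k},
and rho(k) = gamma(k) / gamma(0). Sigma^2 cancels.
  numerator   = (1)*(-0.078) + (-0.078)*(0.405) = -0.10959.
  denominator = (1)^2 + (-0.078)^2 + (0.405)^2 = 1.170109.
  rho(1) = -0.10959 / 1.170109 = -0.0937.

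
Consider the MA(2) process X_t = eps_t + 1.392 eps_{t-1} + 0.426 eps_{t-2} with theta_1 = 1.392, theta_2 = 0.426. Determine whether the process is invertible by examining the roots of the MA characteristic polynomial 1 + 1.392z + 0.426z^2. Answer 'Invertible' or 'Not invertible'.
\text{Invertible}

The MA(q) characteristic polynomial is P(z) = 1 + 1.392z + 0.426z^2.
Invertibility requires all roots to lie outside the unit circle, i.e. |z| > 1 for every root.
Set 1 + (1.392) z + (0.426) z^2 = 0, i.e. a z^2 + b z + c = 0 with a = 0.426, b = 1.392, c = 1.
Discriminant D = b^2 - 4ac = (1.392)^2 - 4*(0.426)*1 = 1.937664 - (1.704) = 0.233664.
D >= 0, so the roots are real: z = (-b +/- sqrt(D)) / (2a) = (-1.392 +/- 0.483388) / (0.852).
  z_1 = (-1.392 + 0.483388) / (0.852) = -1.0664,   |z_1| = 1.0664.
  z_2 = (-1.392 - 0.483388) / (0.852) = -2.2012,   |z_2| = 2.2012.
Moduli of all roots: 1.0664, 2.2012.
All moduli strictly greater than 1? Yes.
Verdict: Invertible.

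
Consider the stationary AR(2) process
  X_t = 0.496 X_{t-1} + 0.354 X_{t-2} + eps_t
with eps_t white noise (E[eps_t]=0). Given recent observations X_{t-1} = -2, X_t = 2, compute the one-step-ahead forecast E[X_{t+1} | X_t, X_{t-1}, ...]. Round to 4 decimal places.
E[X_{t+1} \mid \mathcal F_t] = 0.2840

For an AR(p) model X_t = c + sum_i phi_i X_{t-i} + eps_t, the
one-step-ahead conditional mean is
  E[X_{t+1} | X_t, ...] = c + sum_i phi_i X_{t+1-i}.
Substitute known values:
  E[X_{t+1} | ...] = (0.496) * (2) + (0.354) * (-2)
                   = 0.2840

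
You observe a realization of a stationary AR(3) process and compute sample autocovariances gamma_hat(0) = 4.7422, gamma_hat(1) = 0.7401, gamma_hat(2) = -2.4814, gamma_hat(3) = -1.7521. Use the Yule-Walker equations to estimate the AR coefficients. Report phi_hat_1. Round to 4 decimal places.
\hat\phi_{1} = 0.1140

The Yule-Walker equations for an AR(p) process read, in matrix form,
  Gamma_p phi = r_p,   with   (Gamma_p)_{ij} = gamma(|i - j|),
                       (r_p)_i = gamma(i),   i,j = 1..p.
Substitute the sample gammas (Toeplitz matrix and right-hand side of size 3):
  Gamma_p = [[4.7422, 0.7401, -2.4814], [0.7401, 4.7422, 0.7401], [-2.4814, 0.7401, 4.7422]]
  r_p     = [0.7401, -2.4814, -1.7521]
Written out (R1..R3):
  (R1) 4.7422 phi_1 + 0.7401 phi_2 - 2.4814 phi_3 = 0.7401
  (R2) 0.7401 phi_1 + 4.7422 phi_2 + 0.7401 phi_3 = -2.4814
  (R3) -2.4814 phi_1 + 0.7401 phi_2 + 4.7422 phi_3 = -1.7521
Gaussian elimination:
  R2 <- R2 - (0.7401/4.7422) R1 = R2 - (0.156067) R1:  4.626695 phi_2 + 1.127364 phi_3 = -2.596905
  R3 <- R3 - (-2.4814/4.7422) R1 = R3 - (-0.523259) R1:  1.127364 phi_2 + 3.443785 phi_3 = -1.364836
  R3 <- R3 - (1.127364/4.626695) R2 = R3 - (0.243665) R2:  3.169085 phi_3 = -0.732061
Back-substitution:
  phi_hat_3 = -0.732061 / 3.169085 = -0.231001
  phi_hat_2 = (-2.596905 - (1.127364)(-0.231001)) / 4.626695 = -0.505
  phi_hat_1 = (0.7401 - (0.7401)(-0.505) - (-2.4814)(-0.231001)) / 4.7422 = 0.114007
So phi_hat = [0.1140, -0.5050, -0.2310].
Therefore phi_hat_1 = 0.1140.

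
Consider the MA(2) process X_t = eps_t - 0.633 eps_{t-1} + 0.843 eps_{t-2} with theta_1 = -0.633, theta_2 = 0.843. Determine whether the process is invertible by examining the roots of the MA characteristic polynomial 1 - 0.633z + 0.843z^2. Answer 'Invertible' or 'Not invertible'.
\text{Invertible}

The MA(q) characteristic polynomial is P(z) = 1 - 0.633z + 0.843z^2.
Invertibility requires all roots to lie outside the unit circle, i.e. |z| > 1 for every root.
Set 1 + (-0.633) z + (0.843) z^2 = 0, i.e. a z^2 + b z + c = 0 with a = 0.843, b = -0.633, c = 1.
Discriminant D = b^2 - 4ac = (-0.633)^2 - 4*(0.843)*1 = 0.400689 - (3.372) = -2.971311.
D < 0, so the roots are the complex-conjugate pair z = (-b +/- i sqrt(-D)) / (2a) = 0.3754 +/- 1.0224i.
For a conjugate pair |z|^2 = z * conj(z) = (product of roots) = c/a = 1/(0.843) = 1.18624, so |z| = sqrt(1.18624) = 1.0891 for both roots.
Moduli of all roots: 1.0891, 1.0891.
All moduli strictly greater than 1? Yes.
Verdict: Invertible.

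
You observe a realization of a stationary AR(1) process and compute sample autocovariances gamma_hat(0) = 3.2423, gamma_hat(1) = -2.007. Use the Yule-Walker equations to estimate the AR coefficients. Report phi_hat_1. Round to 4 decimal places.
\hat\phi_{1} = -0.6190

The Yule-Walker equations for an AR(p) process read, in matrix form,
  Gamma_p phi = r_p,   with   (Gamma_p)_{ij} = gamma(|i - j|),
                       (r_p)_i = gamma(i),   i,j = 1..p.
Substitute the sample gammas (Toeplitz matrix and right-hand side of size 1):
  Gamma_p = [[3.2423]]
  r_p     = [-2.007]
With p = 1 this is the single equation gamma(0) phi_1 = gamma(1):
  phi_hat_1 = gamma(1) / gamma(0) = -2.007 / 3.2423 = -0.6190.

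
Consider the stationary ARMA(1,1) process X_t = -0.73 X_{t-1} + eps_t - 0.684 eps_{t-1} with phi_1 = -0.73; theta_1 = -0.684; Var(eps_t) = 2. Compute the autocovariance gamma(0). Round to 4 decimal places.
\gamma(0) = 10.5609

Multiply the model equation by X_{t-k} and take expectations. With theta_0 = psi_0 = 1 and psi_j the MA(infinity) weights, this gives
  gamma(k) - sum_i phi_i gamma(k-i) = c_k,
  c_k = sigma^2 * sum_{j=k..q} theta_j psi_{j-k}   (c_k = 0 for k > q),
using gamma(-m) = gamma(m).
psi-weights needed (psi_j = theta_j + sum_i phi_i psi_{j-i}):
  psi_1 = theta_1 + phi_1 = -0.684 + (-0.73) = -1.414
Right-hand sides:
  c_0 = sigma^2 (1 + theta_1 psi_1) = 2 * (1 + (-0.684)(-1.414)) = 2 * 1.967176 = 3.934352
  c_1 = sigma^2 theta_1 = 2 * (-0.684) = -1.368
  c_2 = 0
Equations for k = 0 and k = 1 (AR order 1):
  gamma(0) = phi_1 gamma(1) + c_0
  gamma(1) = phi_1 gamma(0) + c_1
Substituting the second into the first: gamma(0) (1 - phi_1^2) = c_0 + phi_1 c_1, so
  gamma(0) = (c_0 + phi_1 c_1) / (1 - phi_1^2) = (3.934352 + (-0.73)(-1.368)) / (1 - (-0.73)^2) = 4.932992 / 0.4671 = 10.560891.
Therefore gamma(0) = 10.5609 (to 4 decimal places).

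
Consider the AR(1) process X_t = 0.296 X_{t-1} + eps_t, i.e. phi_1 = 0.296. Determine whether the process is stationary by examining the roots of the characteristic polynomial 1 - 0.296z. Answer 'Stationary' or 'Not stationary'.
\text{Stationary}

The AR(p) characteristic polynomial is P(z) = 1 - 0.296z.
Stationarity requires all roots to lie outside the unit circle, i.e. |z| > 1 for every root.
This is linear in z: 1 + (-0.296) z = 0  =>  z = -1/(-0.296) = 3.378378,  |z| = 3.378378.
Moduli of all roots: 3.3784.
All moduli strictly greater than 1? Yes.
Verdict: Stationary.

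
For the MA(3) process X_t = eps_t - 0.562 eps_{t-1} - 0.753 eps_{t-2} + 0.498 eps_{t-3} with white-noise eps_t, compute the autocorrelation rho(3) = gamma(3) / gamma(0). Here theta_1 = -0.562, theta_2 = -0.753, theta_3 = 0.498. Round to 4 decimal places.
\rho(3) = 0.2337

For an MA(q) process with theta_0 = 1, the autocovariance is
  gamma(k) = sigma^2 * sum_{i=0..q-k} theta_i * theta_{i+k},
and rho(k) = gamma(k) / gamma(0). Sigma^2 cancels.
  numerator   = (1)*(0.498) = 0.498.
  denominator = (1)^2 + (-0.562)^2 + (-0.753)^2 + (0.498)^2 = 2.130857.
  rho(3) = 0.498 / 2.130857 = 0.2337.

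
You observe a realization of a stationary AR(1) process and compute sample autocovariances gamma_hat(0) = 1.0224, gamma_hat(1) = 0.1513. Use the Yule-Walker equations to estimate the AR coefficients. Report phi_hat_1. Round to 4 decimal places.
\hat\phi_{1} = 0.1480

The Yule-Walker equations for an AR(p) process read, in matrix form,
  Gamma_p phi = r_p,   with   (Gamma_p)_{ij} = gamma(|i - j|),
                       (r_p)_i = gamma(i),   i,j = 1..p.
Substitute the sample gammas (Toeplitz matrix and right-hand side of size 1):
  Gamma_p = [[1.0224]]
  r_p     = [0.1513]
With p = 1 this is the single equation gamma(0) phi_1 = gamma(1):
  phi_hat_1 = gamma(1) / gamma(0) = 0.1513 / 1.0224 = 0.1480.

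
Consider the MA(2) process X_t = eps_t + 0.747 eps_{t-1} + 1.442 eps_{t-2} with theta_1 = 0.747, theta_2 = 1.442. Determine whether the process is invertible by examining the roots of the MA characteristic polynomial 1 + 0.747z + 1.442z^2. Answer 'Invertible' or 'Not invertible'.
\text{Not invertible}

The MA(q) characteristic polynomial is P(z) = 1 + 0.747z + 1.442z^2.
Invertibility requires all roots to lie outside the unit circle, i.e. |z| > 1 for every root.
Set 1 + (0.747) z + (1.442) z^2 = 0, i.e. a z^2 + b z + c = 0 with a = 1.442, b = 0.747, c = 1.
Discriminant D = b^2 - 4ac = (0.747)^2 - 4*(1.442)*1 = 0.558009 - (5.768) = -5.209991.
D < 0, so the roots are the complex-conjugate pair z = (-b +/- i sqrt(-D)) / (2a) = -0.259 +/- 0.7914i.
For a conjugate pair |z|^2 = z * conj(z) = (product of roots) = c/a = 1/(1.442) = 0.693481, so |z| = sqrt(0.693481) = 0.8328 for both roots.
Moduli of all roots: 0.8328, 0.8328.
All moduli strictly greater than 1? No.
Verdict: Not invertible.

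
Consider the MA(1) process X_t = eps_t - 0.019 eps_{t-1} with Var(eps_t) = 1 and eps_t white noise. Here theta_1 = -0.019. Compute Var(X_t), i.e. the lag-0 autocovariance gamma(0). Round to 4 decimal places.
\gamma(0) = 1.0004

For an MA(q) process X_t = eps_t + sum_i theta_i eps_{t-i} with
Var(eps_t) = sigma^2, the variance is
  gamma(0) = sigma^2 * (1 + sum_i theta_i^2).
  sum_i theta_i^2 = (-0.019)^2 = 0.000361.
  gamma(0) = 1 * (1 + 0.000361) = 1 * 1.000361 = 1.000361, which rounds to 1.0004.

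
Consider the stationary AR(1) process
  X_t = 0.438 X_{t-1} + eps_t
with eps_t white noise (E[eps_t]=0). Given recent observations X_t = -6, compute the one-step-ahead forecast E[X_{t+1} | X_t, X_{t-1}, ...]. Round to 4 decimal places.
E[X_{t+1} \mid \mathcal F_t] = -2.6280

For an AR(p) model X_t = c + sum_i phi_i X_{t-i} + eps_t, the
one-step-ahead conditional mean is
  E[X_{t+1} | X_t, ...] = c + sum_i phi_i X_{t+1-i}.
Substitute known values:
  E[X_{t+1} | ...] = (0.438) * (-6)
                   = -2.6280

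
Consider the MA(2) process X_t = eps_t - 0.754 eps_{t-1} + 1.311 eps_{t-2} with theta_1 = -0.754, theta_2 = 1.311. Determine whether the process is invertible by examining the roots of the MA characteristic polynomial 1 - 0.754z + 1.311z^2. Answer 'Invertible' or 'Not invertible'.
\text{Not invertible}

The MA(q) characteristic polynomial is P(z) = 1 - 0.754z + 1.311z^2.
Invertibility requires all roots to lie outside the unit circle, i.e. |z| > 1 for every root.
Set 1 + (-0.754) z + (1.311) z^2 = 0, i.e. a z^2 + b z + c = 0 with a = 1.311, b = -0.754, c = 1.
Discriminant D = b^2 - 4ac = (-0.754)^2 - 4*(1.311)*1 = 0.568516 - (5.244) = -4.675484.
D < 0, so the roots are the complex-conjugate pair z = (-b +/- i sqrt(-D)) / (2a) = 0.2876 +/- 0.8247i.
For a conjugate pair |z|^2 = z * conj(z) = (product of roots) = c/a = 1/(1.311) = 0.762777, so |z| = sqrt(0.762777) = 0.8734 for both roots.
Moduli of all roots: 0.8734, 0.8734.
All moduli strictly greater than 1? No.
Verdict: Not invertible.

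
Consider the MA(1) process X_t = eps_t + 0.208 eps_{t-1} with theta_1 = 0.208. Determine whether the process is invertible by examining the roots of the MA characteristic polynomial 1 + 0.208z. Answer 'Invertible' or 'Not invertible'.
\text{Invertible}

The MA(q) characteristic polynomial is P(z) = 1 + 0.208z.
Invertibility requires all roots to lie outside the unit circle, i.e. |z| > 1 for every root.
This is linear in z: 1 + (0.208) z = 0  =>  z = -1/(0.208) = -4.807692,  |z| = 4.807692.
Moduli of all roots: 4.8077.
All moduli strictly greater than 1? Yes.
Verdict: Invertible.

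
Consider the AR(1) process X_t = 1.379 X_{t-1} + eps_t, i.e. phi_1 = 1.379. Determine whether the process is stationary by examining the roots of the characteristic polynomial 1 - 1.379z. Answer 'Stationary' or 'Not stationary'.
\text{Not stationary}

The AR(p) characteristic polynomial is P(z) = 1 - 1.379z.
Stationarity requires all roots to lie outside the unit circle, i.e. |z| > 1 for every root.
This is linear in z: 1 + (-1.379) z = 0  =>  z = -1/(-1.379) = 0.725163,  |z| = 0.725163.
Moduli of all roots: 0.7252.
All moduli strictly greater than 1? No.
Verdict: Not stationary.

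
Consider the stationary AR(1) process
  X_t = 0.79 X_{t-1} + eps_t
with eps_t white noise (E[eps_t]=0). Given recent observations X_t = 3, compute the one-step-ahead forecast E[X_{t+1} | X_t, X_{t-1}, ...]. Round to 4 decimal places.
E[X_{t+1} \mid \mathcal F_t] = 2.3700

For an AR(p) model X_t = c + sum_i phi_i X_{t-i} + eps_t, the
one-step-ahead conditional mean is
  E[X_{t+1} | X_t, ...] = c + sum_i phi_i X_{t+1-i}.
Substitute known values:
  E[X_{t+1} | ...] = (0.79) * (3)
                   = 2.3700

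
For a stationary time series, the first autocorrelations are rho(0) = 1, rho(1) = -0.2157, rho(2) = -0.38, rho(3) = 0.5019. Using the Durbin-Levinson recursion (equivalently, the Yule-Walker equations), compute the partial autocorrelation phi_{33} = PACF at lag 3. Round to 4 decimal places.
\phi_{33} = 0.3760

The PACF at lag k is phi_{kk}, the last component of the solution
to the Yule-Walker system G_k phi = r_k where
  (G_k)_{ij} = rho(|i - j|), (r_k)_i = rho(i), i,j = 1..k.
Equivalently, Durbin-Levinson gives phi_{kk} iteratively:
  phi_{11} = rho(1)
  phi_{kk} = [rho(k) - sum_{j=1..k-1} phi_{k-1,j} rho(k-j)]
            / [1 - sum_{j=1..k-1} phi_{k-1,j} rho(j)],
  phi_{k,j} = phi_{k-1,j} - phi_{kk} phi_{k-1,k-j},  j = 1..k-1.
Step k = 1:
  phi_11 = rho(1) = -0.2157.
Step k = 2:
  phi_22 = [rho(2) - phi_11 rho(1)] / [1 - phi_11 rho(1)] = [-0.38 - (-0.2157)(-0.2157)] / [1 - (-0.2157)(-0.2157)]
         = -0.42652649 / 0.95347351 = -0.44734.
  Update: phi_21 = phi_11 - phi_22 phi_11 = -0.2157 - (-0.44734)(-0.2157) = -0.312191.
Step k = 3:
  phi_33 = [rho(3) - phi_21 rho(2) - phi_22 rho(1)] / [1 - phi_21 rho(1) - phi_22 rho(2)]
    numerator   = 0.5019 - (-0.312191)(-0.38) - (-0.44734)(-0.2157) = 0.2867762
    denominator = 1 - (-0.312191)(-0.2157) - (-0.44734)(-0.38) = 0.76267131
  phi_33 = 0.2867762 / 0.76267131 = 0.376.
Therefore phi_{33} = 0.3760.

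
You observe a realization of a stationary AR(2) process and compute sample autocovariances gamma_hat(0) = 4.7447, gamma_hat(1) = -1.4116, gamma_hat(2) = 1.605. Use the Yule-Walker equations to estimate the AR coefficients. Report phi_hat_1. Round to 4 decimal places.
\hat\phi_{1} = -0.2160

The Yule-Walker equations for an AR(p) process read, in matrix form,
  Gamma_p phi = r_p,   with   (Gamma_p)_{ij} = gamma(|i - j|),
                       (r_p)_i = gamma(i),   i,j = 1..p.
Substitute the sample gammas (Toeplitz matrix and right-hand side of size 2):
  Gamma_p = [[4.7447, -1.4116], [-1.4116, 4.7447]]
  r_p     = [-1.4116, 1.605]
Written out:
  4.7447 phi_1 - 1.4116 phi_2 = -1.4116
  -1.4116 phi_1 + 4.7447 phi_2 = 1.605
Solve by Cramer's rule:
  det = gamma(0)^2 - gamma(1)^2 = (4.7447)^2 - (-1.4116)^2 = 22.51217809 - 1.99261456 = 20.51956353
  phi_hat_1 = [gamma(1) gamma(0) - gamma(1) gamma(2)] / det = [(-1.4116)(4.7447) - (-1.4116)(1.605)] / 20.51956353 = -4.43200052 / 20.51956353 = -0.216
  phi_hat_2 = [gamma(0) gamma(2) - gamma(1)^2] / det = [(4.7447)(1.605) - (-1.4116)^2] / 20.51956353 = 5.62262894 / 20.51956353 = 0.274
So phi_hat = [-0.2160, 0.2740].
Therefore phi_hat_1 = -0.2160.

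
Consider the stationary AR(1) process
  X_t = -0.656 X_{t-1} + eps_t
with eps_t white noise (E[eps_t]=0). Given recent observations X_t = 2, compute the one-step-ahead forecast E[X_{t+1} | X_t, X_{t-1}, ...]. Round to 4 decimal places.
E[X_{t+1} \mid \mathcal F_t] = -1.3120

For an AR(p) model X_t = c + sum_i phi_i X_{t-i} + eps_t, the
one-step-ahead conditional mean is
  E[X_{t+1} | X_t, ...] = c + sum_i phi_i X_{t+1-i}.
Substitute known values:
  E[X_{t+1} | ...] = (-0.656) * (2)
                   = -1.3120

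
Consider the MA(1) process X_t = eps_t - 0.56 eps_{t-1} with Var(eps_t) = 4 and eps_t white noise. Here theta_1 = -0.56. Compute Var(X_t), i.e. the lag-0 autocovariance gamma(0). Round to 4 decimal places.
\gamma(0) = 5.2544

For an MA(q) process X_t = eps_t + sum_i theta_i eps_{t-i} with
Var(eps_t) = sigma^2, the variance is
  gamma(0) = sigma^2 * (1 + sum_i theta_i^2).
  sum_i theta_i^2 = (-0.56)^2 = 0.3136.
  gamma(0) = 4 * (1 + 0.3136) = 4 * 1.3136 = 5.2544.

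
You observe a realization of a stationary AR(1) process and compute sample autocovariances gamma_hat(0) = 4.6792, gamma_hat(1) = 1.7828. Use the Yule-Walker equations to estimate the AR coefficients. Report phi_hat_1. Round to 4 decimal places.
\hat\phi_{1} = 0.3810

The Yule-Walker equations for an AR(p) process read, in matrix form,
  Gamma_p phi = r_p,   with   (Gamma_p)_{ij} = gamma(|i - j|),
                       (r_p)_i = gamma(i),   i,j = 1..p.
Substitute the sample gammas (Toeplitz matrix and right-hand side of size 1):
  Gamma_p = [[4.6792]]
  r_p     = [1.7828]
With p = 1 this is the single equation gamma(0) phi_1 = gamma(1):
  phi_hat_1 = gamma(1) / gamma(0) = 1.7828 / 4.6792 = 0.3810.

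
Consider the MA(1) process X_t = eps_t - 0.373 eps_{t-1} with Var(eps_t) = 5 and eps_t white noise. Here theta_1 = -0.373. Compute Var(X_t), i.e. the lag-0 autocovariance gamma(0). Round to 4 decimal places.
\gamma(0) = 5.6956

For an MA(q) process X_t = eps_t + sum_i theta_i eps_{t-i} with
Var(eps_t) = sigma^2, the variance is
  gamma(0) = sigma^2 * (1 + sum_i theta_i^2).
  sum_i theta_i^2 = (-0.373)^2 = 0.139129.
  gamma(0) = 5 * (1 + 0.139129) = 5 * 1.139129 = 5.695645, which rounds to 5.6956.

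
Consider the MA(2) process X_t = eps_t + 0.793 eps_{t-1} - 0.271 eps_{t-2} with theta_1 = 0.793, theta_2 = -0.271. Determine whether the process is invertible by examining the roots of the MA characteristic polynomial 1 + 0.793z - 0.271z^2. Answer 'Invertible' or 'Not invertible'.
\text{Not invertible}

The MA(q) characteristic polynomial is P(z) = 1 + 0.793z - 0.271z^2.
Invertibility requires all roots to lie outside the unit circle, i.e. |z| > 1 for every root.
Set 1 + (0.793) z + (-0.271) z^2 = 0, i.e. a z^2 + b z + c = 0 with a = -0.271, b = 0.793, c = 1.
Discriminant D = b^2 - 4ac = (0.793)^2 - 4*(-0.271)*1 = 0.628849 - (-1.084) = 1.712849.
D >= 0, so the roots are real: z = (-b +/- sqrt(D)) / (2a) = (-0.793 +/- 1.308759) / (-0.542).
  z_1 = (-0.793 + 1.308759) / (-0.542) = -0.9516,   |z_1| = 0.9516.
  z_2 = (-0.793 - 1.308759) / (-0.542) = 3.8778,   |z_2| = 3.8778.
Moduli of all roots: 0.9516, 3.8778.
All moduli strictly greater than 1? No.
Verdict: Not invertible.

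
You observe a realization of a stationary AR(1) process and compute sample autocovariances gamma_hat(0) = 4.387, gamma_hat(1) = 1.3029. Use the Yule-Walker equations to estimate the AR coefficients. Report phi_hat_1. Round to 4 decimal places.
\hat\phi_{1} = 0.2970

The Yule-Walker equations for an AR(p) process read, in matrix form,
  Gamma_p phi = r_p,   with   (Gamma_p)_{ij} = gamma(|i - j|),
                       (r_p)_i = gamma(i),   i,j = 1..p.
Substitute the sample gammas (Toeplitz matrix and right-hand side of size 1):
  Gamma_p = [[4.387]]
  r_p     = [1.3029]
With p = 1 this is the single equation gamma(0) phi_1 = gamma(1):
  phi_hat_1 = gamma(1) / gamma(0) = 1.3029 / 4.387 = 0.2970.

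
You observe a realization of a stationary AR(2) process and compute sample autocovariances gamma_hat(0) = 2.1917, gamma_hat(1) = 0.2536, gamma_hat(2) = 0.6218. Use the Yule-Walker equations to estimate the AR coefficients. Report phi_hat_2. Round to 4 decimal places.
\hat\phi_{2} = 0.2740

The Yule-Walker equations for an AR(p) process read, in matrix form,
  Gamma_p phi = r_p,   with   (Gamma_p)_{ij} = gamma(|i - j|),
                       (r_p)_i = gamma(i),   i,j = 1..p.
Substitute the sample gammas (Toeplitz matrix and right-hand side of size 2):
  Gamma_p = [[2.1917, 0.2536], [0.2536, 2.1917]]
  r_p     = [0.2536, 0.6218]
Written out:
  2.1917 phi_1 + 0.2536 phi_2 = 0.2536
  0.2536 phi_1 + 2.1917 phi_2 = 0.6218
Solve by Cramer's rule:
  det = gamma(0)^2 - gamma(1)^2 = (2.1917)^2 - (0.2536)^2 = 4.80354889 - 0.06431296 = 4.73923593
  phi_hat_1 = [gamma(1) gamma(0) - gamma(1) gamma(2)] / det = [(0.2536)(2.1917) - (0.2536)(0.6218)] / 4.73923593 = 0.39812664 / 4.73923593 = 0.084
  phi_hat_2 = [gamma(0) gamma(2) - gamma(1)^2] / det = [(2.1917)(0.6218) - (0.2536)^2] / 4.73923593 = 1.2984861 / 4.73923593 = 0.274
So phi_hat = [0.0840, 0.2740].
Therefore phi_hat_2 = 0.2740.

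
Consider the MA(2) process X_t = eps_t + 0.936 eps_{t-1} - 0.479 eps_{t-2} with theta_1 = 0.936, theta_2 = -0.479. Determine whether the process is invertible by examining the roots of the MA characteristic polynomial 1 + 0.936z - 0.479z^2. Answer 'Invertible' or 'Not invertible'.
\text{Not invertible}

The MA(q) characteristic polynomial is P(z) = 1 + 0.936z - 0.479z^2.
Invertibility requires all roots to lie outside the unit circle, i.e. |z| > 1 for every root.
Set 1 + (0.936) z + (-0.479) z^2 = 0, i.e. a z^2 + b z + c = 0 with a = -0.479, b = 0.936, c = 1.
Discriminant D = b^2 - 4ac = (0.936)^2 - 4*(-0.479)*1 = 0.876096 - (-1.916) = 2.792096.
D >= 0, so the roots are real: z = (-b +/- sqrt(D)) / (2a) = (-0.936 +/- 1.670957) / (-0.958).
  z_1 = (-0.936 + 1.670957) / (-0.958) = -0.7672,   |z_1| = 0.7672.
  z_2 = (-0.936 - 1.670957) / (-0.958) = 2.7212,   |z_2| = 2.7212.
Moduli of all roots: 0.7672, 2.7212.
All moduli strictly greater than 1? No.
Verdict: Not invertible.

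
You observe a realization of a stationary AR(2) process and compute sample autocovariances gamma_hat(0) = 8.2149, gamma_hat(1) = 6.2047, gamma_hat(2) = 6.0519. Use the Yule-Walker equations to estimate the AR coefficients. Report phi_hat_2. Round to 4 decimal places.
\hat\phi_{2} = 0.3870

The Yule-Walker equations for an AR(p) process read, in matrix form,
  Gamma_p phi = r_p,   with   (Gamma_p)_{ij} = gamma(|i - j|),
                       (r_p)_i = gamma(i),   i,j = 1..p.
Substitute the sample gammas (Toeplitz matrix and right-hand side of size 2):
  Gamma_p = [[8.2149, 6.2047], [6.2047, 8.2149]]
  r_p     = [6.2047, 6.0519]
Written out:
  8.2149 phi_1 + 6.2047 phi_2 = 6.2047
  6.2047 phi_1 + 8.2149 phi_2 = 6.0519
Solve by Cramer's rule:
  det = gamma(0)^2 - gamma(1)^2 = (8.2149)^2 - (6.2047)^2 = 67.48458201 - 38.49830209 = 28.98627992
  phi_hat_1 = [gamma(1) gamma(0) - gamma(1) gamma(2)] / det = [(6.2047)(8.2149) - (6.2047)(6.0519)] / 28.98627992 = 13.4207661 / 28.98627992 = 0.463
  phi_hat_2 = [gamma(0) gamma(2) - gamma(1)^2] / det = [(8.2149)(6.0519) - (6.2047)^2] / 28.98627992 = 11.21745122 / 28.98627992 = 0.387
So phi_hat = [0.4630, 0.3870].
Therefore phi_hat_2 = 0.3870.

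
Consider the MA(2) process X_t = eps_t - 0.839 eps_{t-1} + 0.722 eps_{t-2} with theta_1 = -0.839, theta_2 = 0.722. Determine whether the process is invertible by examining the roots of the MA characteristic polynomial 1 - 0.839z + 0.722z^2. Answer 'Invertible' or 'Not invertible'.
\text{Invertible}

The MA(q) characteristic polynomial is P(z) = 1 - 0.839z + 0.722z^2.
Invertibility requires all roots to lie outside the unit circle, i.e. |z| > 1 for every root.
Set 1 + (-0.839) z + (0.722) z^2 = 0, i.e. a z^2 + b z + c = 0 with a = 0.722, b = -0.839, c = 1.
Discriminant D = b^2 - 4ac = (-0.839)^2 - 4*(0.722)*1 = 0.703921 - (2.888) = -2.184079.
D < 0, so the roots are the complex-conjugate pair z = (-b +/- i sqrt(-D)) / (2a) = 0.581 +/- 1.0235i.
For a conjugate pair |z|^2 = z * conj(z) = (product of roots) = c/a = 1/(0.722) = 1.385042, so |z| = sqrt(1.385042) = 1.1769 for both roots.
Moduli of all roots: 1.1769, 1.1769.
All moduli strictly greater than 1? Yes.
Verdict: Invertible.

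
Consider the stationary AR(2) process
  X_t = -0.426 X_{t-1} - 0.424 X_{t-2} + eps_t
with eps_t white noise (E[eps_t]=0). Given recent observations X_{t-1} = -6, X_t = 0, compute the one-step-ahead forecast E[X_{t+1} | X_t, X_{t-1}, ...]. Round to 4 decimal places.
E[X_{t+1} \mid \mathcal F_t] = 2.5440

For an AR(p) model X_t = c + sum_i phi_i X_{t-i} + eps_t, the
one-step-ahead conditional mean is
  E[X_{t+1} | X_t, ...] = c + sum_i phi_i X_{t+1-i}.
Substitute known values:
  E[X_{t+1} | ...] = (-0.426) * (0) + (-0.424) * (-6)
                   = 2.5440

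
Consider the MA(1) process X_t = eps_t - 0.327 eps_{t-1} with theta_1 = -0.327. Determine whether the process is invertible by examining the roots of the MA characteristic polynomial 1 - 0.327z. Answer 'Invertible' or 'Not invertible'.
\text{Invertible}

The MA(q) characteristic polynomial is P(z) = 1 - 0.327z.
Invertibility requires all roots to lie outside the unit circle, i.e. |z| > 1 for every root.
This is linear in z: 1 + (-0.327) z = 0  =>  z = -1/(-0.327) = 3.058104,  |z| = 3.058104.
Moduli of all roots: 3.0581.
All moduli strictly greater than 1? Yes.
Verdict: Invertible.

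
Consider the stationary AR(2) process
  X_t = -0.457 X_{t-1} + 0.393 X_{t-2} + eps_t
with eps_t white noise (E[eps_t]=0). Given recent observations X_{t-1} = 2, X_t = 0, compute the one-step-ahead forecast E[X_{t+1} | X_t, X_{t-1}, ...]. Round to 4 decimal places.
E[X_{t+1} \mid \mathcal F_t] = 0.7860

For an AR(p) model X_t = c + sum_i phi_i X_{t-i} + eps_t, the
one-step-ahead conditional mean is
  E[X_{t+1} | X_t, ...] = c + sum_i phi_i X_{t+1-i}.
Substitute known values:
  E[X_{t+1} | ...] = (-0.457) * (0) + (0.393) * (2)
                   = 0.7860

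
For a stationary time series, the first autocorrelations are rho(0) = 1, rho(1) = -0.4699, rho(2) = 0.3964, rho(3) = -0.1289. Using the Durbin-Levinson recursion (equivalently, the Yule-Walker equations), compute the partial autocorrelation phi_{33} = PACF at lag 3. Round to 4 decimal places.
\phi_{33} = 0.1640

The PACF at lag k is phi_{kk}, the last component of the solution
to the Yule-Walker system G_k phi = r_k where
  (G_k)_{ij} = rho(|i - j|), (r_k)_i = rho(i), i,j = 1..k.
Equivalently, Durbin-Levinson gives phi_{kk} iteratively:
  phi_{11} = rho(1)
  phi_{kk} = [rho(k) - sum_{j=1..k-1} phi_{k-1,j} rho(k-j)]
            / [1 - sum_{j=1..k-1} phi_{k-1,j} rho(j)],
  phi_{k,j} = phi_{k-1,j} - phi_{kk} phi_{k-1,k-j},  j = 1..k-1.
Step k = 1:
  phi_11 = rho(1) = -0.4699.
Step k = 2:
  phi_22 = [rho(2) - phi_11 rho(1)] / [1 - phi_11 rho(1)] = [0.3964 - (-0.4699)(-0.4699)] / [1 - (-0.4699)(-0.4699)]
         = 0.17559399 / 0.77919399 = 0.225353.
  Update: phi_21 = phi_11 - phi_22 phi_11 = -0.4699 - (0.225353)(-0.4699) = -0.364006.
Step k = 3:
  phi_33 = [rho(3) - phi_21 rho(2) - phi_22 rho(1)] / [1 - phi_21 rho(1) - phi_22 rho(2)]
    numerator   = -0.1289 - (-0.364006)(0.3964) - (0.225353)(-0.4699) = 0.12128571
    denominator = 1 - (-0.364006)(-0.4699) - (0.225353)(0.3964) = 0.73962329
  phi_33 = 0.12128571 / 0.73962329 = 0.164.
Therefore phi_{33} = 0.1640.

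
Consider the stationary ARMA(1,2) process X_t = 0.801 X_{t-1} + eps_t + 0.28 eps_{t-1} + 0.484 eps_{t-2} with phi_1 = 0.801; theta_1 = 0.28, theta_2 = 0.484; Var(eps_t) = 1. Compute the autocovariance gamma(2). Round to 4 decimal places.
\gamma(2) = 5.7808

Multiply the model equation by X_{t-k} and take expectations. With theta_0 = psi_0 = 1 and psi_j the MA(infinity) weights, this gives
  gamma(k) - sum_i phi_i gamma(k-i) = c_k,
  c_k = sigma^2 * sum_{j=k..q} theta_j psi_{j-k}   (c_k = 0 for k > q),
using gamma(-m) = gamma(m).
psi-weights needed (psi_j = theta_j + sum_i phi_i psi_{j-i}):
  psi_1 = theta_1 + phi_1 = 0.28 + (0.801) = 1.081
  psi_2 = theta_2 + phi_1 psi_1 = 0.484 + (0.801)(1.081) = 1.349881
Right-hand sides:
  c_0 = sigma^2 (1 + theta_1 psi_1 + theta_2 psi_2) = 1 * (1 + (0.28)(1.081) + (0.484)(1.349881)) = 1 * 1.956022 = 1.956022
  c_1 = sigma^2 (theta_1 + theta_2 psi_1) = 1 * (0.28 + (0.484)(1.081)) = 0.803204
  c_2 = sigma^2 theta_2 = 1 * (0.484) = 0.484
Equations for k = 0 and k = 1 (AR order 1):
  gamma(0) = phi_1 gamma(1) + c_0
  gamma(1) = phi_1 gamma(0) + c_1
Substituting the second into the first: gamma(0) (1 - phi_1^2) = c_0 + phi_1 c_1, so
  gamma(0) = (c_0 + phi_1 c_1) / (1 - phi_1^2) = (1.956022 + (0.801)(0.803204)) / (1 - (0.801)^2) = 2.599389 / 0.358399 = 7.252779.
  gamma(1) = phi_1 gamma(0) + c_1 = (0.801)(7.252779) + (0.803204) = 6.61268.
For k = 2: gamma(2) = phi_1 gamma(1) + c_2
  = (0.801)(6.61268) + (0.484) = 5.780757.
Therefore gamma(2) = 5.7808 (to 4 decimal places).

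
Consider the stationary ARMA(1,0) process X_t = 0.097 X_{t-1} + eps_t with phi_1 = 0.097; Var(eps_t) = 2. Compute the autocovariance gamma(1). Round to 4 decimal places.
\gamma(1) = 0.1958

Multiply the model equation by X_{t-k} and take expectations. With theta_0 = psi_0 = 1 and psi_j the MA(infinity) weights, this gives
  gamma(k) - sum_i phi_i gamma(k-i) = c_k,
  c_k = sigma^2 * sum_{j=k..q} theta_j psi_{j-k}   (c_k = 0 for k > q),
using gamma(-m) = gamma(m).
Pure AR (q = 0): c_0 = sigma^2 = 2, c_k = 0 for k >= 1.
Equations for k = 0 and k = 1 (AR order 1):
  gamma(0) = phi_1 gamma(1) + c_0
  gamma(1) = phi_1 gamma(0) + c_1
Substituting the second into the first: gamma(0) (1 - phi_1^2) = c_0 + phi_1 c_1, so
  gamma(0) = c_0 / (1 - phi_1^2) = 2 / (1 - (0.097)^2) = 2 / 0.990591 = 2.018997.
  gamma(1) = phi_1 gamma(0) = (0.097)(2.018997) = 0.195843.
Therefore gamma(1) = 0.1958 (to 4 decimal places).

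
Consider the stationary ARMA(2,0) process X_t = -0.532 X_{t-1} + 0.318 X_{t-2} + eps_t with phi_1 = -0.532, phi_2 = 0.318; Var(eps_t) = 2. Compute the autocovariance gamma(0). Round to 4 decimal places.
\gamma(0) = 5.6831

Multiply the model equation by X_{t-k} and take expectations. With theta_0 = psi_0 = 1 and psi_j the MA(infinity) weights, this gives
  gamma(k) - sum_i phi_i gamma(k-i) = c_k,
  c_k = sigma^2 * sum_{j=k..q} theta_j psi_{j-k}   (c_k = 0 for k > q),
using gamma(-m) = gamma(m).
Pure AR (q = 0): c_0 = sigma^2 = 2, c_k = 0 for k >= 1.
Equations for k = 0, 1, 2 (AR order 2, c_2 = 0):
  (E0) gamma(0) = phi_1 gamma(1) + phi_2 gamma(2) + c_0
  (E1) gamma(1) = phi_1 gamma(0) + phi_2 gamma(1) + c_1
  (E2) gamma(2) = phi_1 gamma(1) + phi_2 gamma(0)
From (E1): gamma(1) = A gamma(0) + B with
  A = phi_1 / (1 - phi_2) = -0.532 / 0.682 = -0.780059,   B = c_1 / (1 - phi_2) = 0 / 0.682 = 0.
Insert (E2) into (E0): gamma(0) (1 - phi_2^2) = phi_1 (1 + phi_2) gamma(1) + c_0.
  phi_1 (1 + phi_2) = (-0.532)(1.318) = -0.701176,   1 - phi_2^2 = 0.898876.
Replace gamma(1) by A gamma(0) + B and collect gamma(0):
  gamma(0) [0.898876 - (-0.701176)(-0.780059)] = c_0 = 2
  gamma(0) * 0.351918 = 2
  gamma(0) = 2 / 0.351918 = 5.683149.
Therefore gamma(0) = 5.6831 (to 4 decimal places).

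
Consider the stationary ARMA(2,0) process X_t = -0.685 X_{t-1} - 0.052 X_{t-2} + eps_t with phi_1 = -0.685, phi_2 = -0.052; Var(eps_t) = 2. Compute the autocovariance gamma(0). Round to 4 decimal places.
\gamma(0) = 3.4815

Multiply the model equation by X_{t-k} and take expectations. With theta_0 = psi_0 = 1 and psi_j the MA(infinity) weights, this gives
  gamma(k) - sum_i phi_i gamma(k-i) = c_k,
  c_k = sigma^2 * sum_{j=k..q} theta_j psi_{j-k}   (c_k = 0 for k > q),
using gamma(-m) = gamma(m).
Pure AR (q = 0): c_0 = sigma^2 = 2, c_k = 0 for k >= 1.
Equations for k = 0, 1, 2 (AR order 2, c_2 = 0):
  (E0) gamma(0) = phi_1 gamma(1) + phi_2 gamma(2) + c_0
  (E1) gamma(1) = phi_1 gamma(0) + phi_2 gamma(1) + c_1
  (E2) gamma(2) = phi_1 gamma(1) + phi_2 gamma(0)
From (E1): gamma(1) = A gamma(0) + B with
  A = phi_1 / (1 - phi_2) = -0.685 / 1.052 = -0.651141,   B = c_1 / (1 - phi_2) = 0 / 1.052 = 0.
Insert (E2) into (E0): gamma(0) (1 - phi_2^2) = phi_1 (1 + phi_2) gamma(1) + c_0.
  phi_1 (1 + phi_2) = (-0.685)(0.948) = -0.64938,   1 - phi_2^2 = 0.997296.
Replace gamma(1) by A gamma(0) + B and collect gamma(0):
  gamma(0) [0.997296 - (-0.64938)(-0.651141)] = c_0 = 2
  gamma(0) * 0.574458 = 2
  gamma(0) = 2 / 0.574458 = 3.481541.
Therefore gamma(0) = 3.4815 (to 4 decimal places).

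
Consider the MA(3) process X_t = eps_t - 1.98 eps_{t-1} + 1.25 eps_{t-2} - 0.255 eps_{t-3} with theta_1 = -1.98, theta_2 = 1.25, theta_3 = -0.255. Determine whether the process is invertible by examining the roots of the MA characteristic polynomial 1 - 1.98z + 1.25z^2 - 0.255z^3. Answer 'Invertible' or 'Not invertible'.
\text{Invertible}

The MA(q) characteristic polynomial is P(z) = 1 - 1.98z + 1.25z^2 - 0.255z^3.
Invertibility requires all roots to lie outside the unit circle, i.e. |z| > 1 for every root.
Degree 3: look for a simple real root z0 first, then factor out (1 - z/z0) and solve the remaining quadratic.
Testing z0 = 2: P(2) = 1 + (-1.98)(2) + (1.25)(2)^2 + (-0.255)(2)^3
  = 1 + (-3.96) + (5) + (-2.04) = 0.  So z_0 = 2 is a root, |z_0| = 2.
Divide out the factor (1 - 0.5 z) = (1 - z/z0) (since 1/z0 = 0.5):
  P(z) = (1 - 0.5 z)(1 + (-1.48) z + (0.51) z^2)
  [check: z-coef -1.48 - (0.5) = -1.98; z^2-coef 0.51 - (0.5)(-1.48) = 1.25; z^3-coef -(0.5)(0.51) = -0.255.]
Remaining roots from the quadratic factor 1 + (-1.48) z + (0.51) z^2:
  Set 1 + (-1.48) z + (0.51) z^2 = 0, i.e. a z^2 + b z + c = 0 with a = 0.51, b = -1.48, c = 1.
  Discriminant D = b^2 - 4ac = (-1.48)^2 - 4*(0.51)*1 = 2.1904 - (2.04) = 0.1504.
  D >= 0, so the roots are real: z = (-b +/- sqrt(D)) / (2a) = (1.48 +/- 0.387814) / (1.02).
    z_1 = (1.48 + 0.387814) / (1.02) = 1.8312,   |z_1| = 1.8312.
    z_2 = (1.48 - 0.387814) / (1.02) = 1.0708,   |z_2| = 1.0708.
Moduli of all roots: 2.0000, 1.8312, 1.0708.
All moduli strictly greater than 1? Yes.
Verdict: Invertible.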